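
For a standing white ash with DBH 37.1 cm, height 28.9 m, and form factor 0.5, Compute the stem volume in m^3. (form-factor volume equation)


Formula: V = pi * (DBH/200)^2 * H * ff
Radius = DBH/200 = 37.1/200 = 0.1855 m
Radius^2 = 0.1855^2 = 0.03441025 m^2
V = pi * 0.03441025 * 28.9 * 0.5
V = 1.562 m^3

1.562


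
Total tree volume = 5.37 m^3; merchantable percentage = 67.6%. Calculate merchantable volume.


Formula: MV = V_total * (merchantable_pct / 100)
Merchantable fraction = 67.6% / 100 = 0.676
MV = 5.37 m^3 * 0.676 = 3.63 m^3

3.63


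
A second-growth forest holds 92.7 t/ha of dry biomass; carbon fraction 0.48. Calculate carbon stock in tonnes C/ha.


Formula: Carbon Stock = Biomass * Carbon Fraction
C = 92.7 t/ha * 0.48
C = 44.5 t C/ha

44.5


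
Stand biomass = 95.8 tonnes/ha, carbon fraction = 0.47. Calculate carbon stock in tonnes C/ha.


Formula: Carbon Stock = Biomass * Carbon Fraction
C = 95.8 t/ha * 0.47
C = 45.0 t C/ha

45.0


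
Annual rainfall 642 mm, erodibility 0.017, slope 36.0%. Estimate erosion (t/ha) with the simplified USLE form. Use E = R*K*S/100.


Formula: E = R * K * S / 100  (simplified USLE)
R * K = 642 * 0.017 = 10.914
E = 10.914 * 36.0 / 100 = 3.93 t/ha

3.93


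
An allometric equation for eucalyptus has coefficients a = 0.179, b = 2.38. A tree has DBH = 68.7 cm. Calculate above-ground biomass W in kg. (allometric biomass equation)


Formula: W = a * DBH^b  (allometric power law)
DBH^b = 68.7^2.38 = 23548.163
W = 0.179 * 23548.163 = 4215.1 kg

4215.1


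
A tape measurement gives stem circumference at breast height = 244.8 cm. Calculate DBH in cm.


Formula: DBH = C / pi
DBH = 244.8 / pi
pi = 3.14159...
DBH = 77.9 cm

77.9


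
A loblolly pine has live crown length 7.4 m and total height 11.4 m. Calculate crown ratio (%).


Formula: Crown Ratio = (Crown Length / Total Height) * 100
CR = (7.4 m / 11.4 m) * 100
CR = 0.6491 * 100 = 64.9%

64.9


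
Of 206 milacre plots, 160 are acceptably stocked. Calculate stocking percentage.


Formula: Stocking % = stocked plots / total plots * 100
Stocking = 160 / 206 * 100
Stocking = 0.7767 * 100 = 77.7%

77.7


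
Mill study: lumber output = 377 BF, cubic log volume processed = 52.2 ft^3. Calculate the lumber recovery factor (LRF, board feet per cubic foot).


Formula: LRF = Lumber Output (BF) / Log Input (ft^3)
LRF = 377 BF / 52.2 ft^3
LRF = 7.22 BF/ft^3

7.22


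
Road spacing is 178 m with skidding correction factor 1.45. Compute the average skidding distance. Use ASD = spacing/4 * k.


Formula: ASD = (spacing / 4) * correction
Uncorrected distance = spacing / 4 = 178 / 4 = 44.5 m
ASD = 44.5 * 1.45 = 65 m

65


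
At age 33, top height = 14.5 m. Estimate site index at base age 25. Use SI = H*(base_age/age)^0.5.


Formula: SI = H_dom * (base_age / age)^0.5
Age ratio = 25 / 33 = 0.75758
sqrt(age_ratio) = 0.87039
SI = 14.5 * 0.87039 = 12.6 m

12.6


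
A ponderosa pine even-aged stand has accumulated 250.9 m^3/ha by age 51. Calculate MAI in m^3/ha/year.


Formula: MAI = Total Volume / Stand Age
MAI = 250.9 m^3/ha / 51 years
MAI = 4.92 m^3/ha/year

4.92


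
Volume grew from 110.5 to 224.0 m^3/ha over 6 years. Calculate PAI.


Formula: PAI = (V_T2 - V_T1) / (T2 - T1)
Volume increment = 224.0 - 110.5 = 113.5 m^3/ha
PAI = 113.5 / 6 = 18.92 m^3/ha/year

18.92


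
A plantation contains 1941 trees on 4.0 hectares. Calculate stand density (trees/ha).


Formula: Stand Density = N_trees / Area_ha
Density = 1941 trees / 4.0 ha
Density = 485 trees/ha

485


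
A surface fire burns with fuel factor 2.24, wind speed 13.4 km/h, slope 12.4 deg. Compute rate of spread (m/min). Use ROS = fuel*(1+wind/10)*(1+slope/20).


Formula: ROS = fuel * (1 + wind/10) * (1 + slope/20)
Wind factor = 1 + 13.4/10 = 2.34
Slope factor = 1 + 12.4/20 = 1.62
ROS = 2.24 * 2.34 * 1.62 = 8.49 m/min

8.49


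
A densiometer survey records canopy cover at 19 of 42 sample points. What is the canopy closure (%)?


Formula: Canopy closure = covered points / total points * 100
Closure = 19 / 42 * 100
Closure = 0.4524 * 100 = 45.2%

45.2


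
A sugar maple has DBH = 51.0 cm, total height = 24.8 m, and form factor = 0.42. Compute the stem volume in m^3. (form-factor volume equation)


Formula: V = pi * (DBH/200)^2 * H * ff
Radius = DBH/200 = 51.0/200 = 0.255 m
Radius^2 = 0.255^2 = 0.065025 m^2
V = pi * 0.065025 * 24.8 * 0.42
V = 2.128 m^3

2.128


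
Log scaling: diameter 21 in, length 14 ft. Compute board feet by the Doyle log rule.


Doyle: BF = (D - 4)^2 * L / 16
Adjusted diameter = 21 - 4 = 17 in
(D-4)^2 = 17^2 = 289
BF = 289 * 14 / 16 = 253 BF

253


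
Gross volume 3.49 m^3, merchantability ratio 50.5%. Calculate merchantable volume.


Formula: MV = V_total * (merchantable_pct / 100)
Merchantable fraction = 50.5% / 100 = 0.505
MV = 3.49 m^3 * 0.505 = 1.762 m^3

1.762


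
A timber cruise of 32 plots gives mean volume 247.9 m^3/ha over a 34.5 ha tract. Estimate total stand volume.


Formula: Total Volume = Mean Volume per ha * Total Area
Total Volume = 247.9 m^3/ha * 34.5 ha
Total Volume = 8553 m^3

8553


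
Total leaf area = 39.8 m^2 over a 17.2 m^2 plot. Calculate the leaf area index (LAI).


Formula: LAI = total leaf area / ground area  (dimensionless)
LAI = 39.8 m^2 / 17.2 m^2
LAI = 2.31

2.31


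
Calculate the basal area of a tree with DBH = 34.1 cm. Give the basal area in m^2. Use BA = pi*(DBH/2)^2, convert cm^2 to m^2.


Formula: BA = pi * (DBH/2)^2 / 10000  (cm^2 to m^2)
Radius = DBH/2 = 34.1/2 = 17.05 cm
BA = pi * 17.05^2 / 10000
   = 913.2688 cm^2 / 10000
   = 0.0913 m^2

0.0913


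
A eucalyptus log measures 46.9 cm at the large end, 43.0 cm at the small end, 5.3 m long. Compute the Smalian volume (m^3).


Smalian: V = (A1 + A2)/2 * L,  A = pi*(D/200)^2
A1 = pi*(46.9/200)^2 = 0.172757 m^2
A2 = pi*(43.0/200)^2 = 0.14522 m^2
V = (0.172757+0.14522)/2*5.3 = 0.8426 m^3

0.8426


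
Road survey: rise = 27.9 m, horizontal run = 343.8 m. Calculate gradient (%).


Formula: Gradient = rise / run * 100
Gradient = 27.9 / 343.8 * 100 = 8.1%

8.1


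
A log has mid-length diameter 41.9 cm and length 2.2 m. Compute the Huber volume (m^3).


Huber: V = Am * L,  Am = pi*(Dm/200)^2
Am = pi*(41.9/200)^2 = 0.137885 m^2
V = 0.137885*2.2 = 0.3033 m^3

0.3033


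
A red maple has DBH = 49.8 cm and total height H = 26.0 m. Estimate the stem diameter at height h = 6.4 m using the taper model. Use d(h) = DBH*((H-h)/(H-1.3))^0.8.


Taper: d(h) = DBH * ((H - h) / (H - 1.3))^0.8
Numerator = H - h = 26.0 - 6.4 = 19.6 m
Denominator = H - 1.3 = 26.0 - 1.3 = 24.7 m
Ratio = 19.6 / 24.7 = 0.79352
d = 49.8 * 0.79352^0.8 = 41.4 cm

41.4


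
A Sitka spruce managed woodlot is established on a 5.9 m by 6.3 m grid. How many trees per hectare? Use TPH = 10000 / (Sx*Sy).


Formula: TPH = 10000 m^2/ha / (spacing_x * spacing_y)
Area per tree = 5.9 m * 6.3 m = 37.17 m^2
TPH = 10000 / 37.17 = 269 trees/ha

269


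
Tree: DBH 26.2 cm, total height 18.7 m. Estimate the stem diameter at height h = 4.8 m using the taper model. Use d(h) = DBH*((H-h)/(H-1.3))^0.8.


Taper: d(h) = DBH * ((H - h) / (H - 1.3))^0.8
Numerator = H - h = 18.7 - 4.8 = 13.9 m
Denominator = H - 1.3 = 18.7 - 1.3 = 17.4 m
Ratio = 13.9 / 17.4 = 0.79885
d = 26.2 * 0.79885^0.8 = 21.9 cm

21.9


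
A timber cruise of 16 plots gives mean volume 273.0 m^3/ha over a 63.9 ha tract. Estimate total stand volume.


Formula: Total Volume = Mean Volume per ha * Total Area
Total Volume = 273.0 m^3/ha * 63.9 ha
Total Volume = 17445 m^3

17445


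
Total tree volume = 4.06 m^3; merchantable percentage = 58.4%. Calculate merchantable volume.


Formula: MV = V_total * (merchantable_pct / 100)
Merchantable fraction = 58.4% / 100 = 0.584
MV = 4.06 m^3 * 0.584 = 2.371 m^3

2.371


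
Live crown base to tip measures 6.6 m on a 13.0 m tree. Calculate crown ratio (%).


Formula: Crown Ratio = (Crown Length / Total Height) * 100
CR = (6.6 m / 13.0 m) * 100
CR = 0.5077 * 100 = 50.8%

50.8


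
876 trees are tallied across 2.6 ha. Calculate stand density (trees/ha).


Formula: Stand Density = N_trees / Area_ha
Density = 876 trees / 2.6 ha
Density = 337 trees/ha

337


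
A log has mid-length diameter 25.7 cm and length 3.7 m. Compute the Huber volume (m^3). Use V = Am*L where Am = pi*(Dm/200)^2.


Huber: V = Am * L,  Am = pi*(Dm/200)^2
Am = pi*(25.7/200)^2 = 0.051875 m^2
V = 0.051875*3.7 = 0.1919 m^3

0.1919


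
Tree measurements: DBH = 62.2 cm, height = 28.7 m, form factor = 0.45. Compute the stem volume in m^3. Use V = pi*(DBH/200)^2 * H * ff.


Formula: V = pi * (DBH/200)^2 * H * ff
Radius = DBH/200 = 62.2/200 = 0.311 m
Radius^2 = 0.311^2 = 0.096721 m^2
V = pi * 0.096721 * 28.7 * 0.45
V = 3.924 m^3

3.924


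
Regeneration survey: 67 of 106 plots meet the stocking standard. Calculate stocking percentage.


Formula: Stocking % = stocked plots / total plots * 100
Stocking = 67 / 106 * 100
Stocking = 0.6321 * 100 = 63.2%

63.2


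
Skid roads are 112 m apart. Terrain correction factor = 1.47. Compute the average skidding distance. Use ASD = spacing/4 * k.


Formula: ASD = (spacing / 4) * correction
Uncorrected distance = spacing / 4 = 112 / 4 = 28 m
ASD = 28 * 1.47 = 41 m

41


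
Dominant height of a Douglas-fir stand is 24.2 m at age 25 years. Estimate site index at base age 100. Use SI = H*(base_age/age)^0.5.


Formula: SI = H_dom * (base_age / age)^0.5
Age ratio = 100 / 25 = 4.0
sqrt(age_ratio) = 2.0
SI = 24.2 * 2.0 = 48.4 m

48.4


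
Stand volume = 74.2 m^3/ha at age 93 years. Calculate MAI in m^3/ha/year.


Formula: MAI = Total Volume / Stand Age
MAI = 74.2 m^3/ha / 93 years
MAI = 0.8 m^3/ha/year

0.8


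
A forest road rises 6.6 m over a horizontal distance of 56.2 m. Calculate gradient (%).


Formula: Gradient = rise / run * 100
Gradient = 6.6 / 56.2 * 100 = 11.7%

11.7


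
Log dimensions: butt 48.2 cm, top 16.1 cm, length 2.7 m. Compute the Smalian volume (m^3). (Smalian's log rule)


Smalian: V = (A1 + A2)/2 * L,  A = pi*(D/200)^2
A1 = pi*(48.2/200)^2 = 0.182467 m^2
A2 = pi*(16.1/200)^2 = 0.020358 m^2
V = (0.182467+0.020358)/2*2.7 = 0.2738 m^3

0.2738


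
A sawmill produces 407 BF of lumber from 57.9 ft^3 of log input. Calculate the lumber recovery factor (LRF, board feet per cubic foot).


Formula: LRF = Lumber Output (BF) / Log Input (ft^3)
LRF = 407 BF / 57.9 ft^3
LRF = 7.03 BF/ft^3

7.03


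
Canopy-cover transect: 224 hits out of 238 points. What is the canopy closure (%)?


Formula: Canopy closure = covered points / total points * 100
Closure = 224 / 238 * 100
Closure = 0.9412 * 100 = 94.1%

94.1


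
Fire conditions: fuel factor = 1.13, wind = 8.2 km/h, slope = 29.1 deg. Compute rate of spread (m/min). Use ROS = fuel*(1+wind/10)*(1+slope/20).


Formula: ROS = fuel * (1 + wind/10) * (1 + slope/20)
Wind factor = 1 + 8.2/10 = 1.82
Slope factor = 1 + 29.1/20 = 2.455
ROS = 1.13 * 1.82 * 2.455 = 5.05 m/min

5.05


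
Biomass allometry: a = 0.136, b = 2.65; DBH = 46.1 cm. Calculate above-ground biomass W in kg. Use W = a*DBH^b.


Formula: W = a * DBH^b  (allometric power law)
DBH^b = 46.1^2.65 = 25633.4731
W = 0.136 * 25633.4731 = 3486.2 kg

3486.2


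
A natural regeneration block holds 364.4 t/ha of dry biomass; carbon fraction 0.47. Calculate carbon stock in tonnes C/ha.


Formula: Carbon Stock = Biomass * Carbon Fraction
C = 364.4 t/ha * 0.47
C = 171.3 t C/ha

171.3


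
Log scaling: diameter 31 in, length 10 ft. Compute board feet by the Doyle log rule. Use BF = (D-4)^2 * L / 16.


Doyle: BF = (D - 4)^2 * L / 16
Adjusted diameter = 31 - 4 = 27 in
(D-4)^2 = 27^2 = 729
BF = 729 * 10 / 16 = 456 BF

456


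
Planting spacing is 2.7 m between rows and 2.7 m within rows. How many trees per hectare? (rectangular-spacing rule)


Formula: TPH = 10000 m^2/ha / (spacing_x * spacing_y)
Area per tree = 2.7 m * 2.7 m = 7.29 m^2
TPH = 10000 / 7.29 = 1372 trees/ha

1372


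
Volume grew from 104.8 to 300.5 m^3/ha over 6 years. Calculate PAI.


Formula: PAI = (V_T2 - V_T1) / (T2 - T1)
Volume increment = 300.5 - 104.8 = 195.7 m^3/ha
PAI = 195.7 / 6 = 32.62 m^3/ha/year

32.62


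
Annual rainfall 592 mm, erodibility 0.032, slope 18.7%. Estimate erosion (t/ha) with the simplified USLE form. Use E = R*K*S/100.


Formula: E = R * K * S / 100  (simplified USLE)
R * K = 592 * 0.032 = 18.944
E = 18.944 * 18.7 / 100 = 3.54 t/ha

3.54


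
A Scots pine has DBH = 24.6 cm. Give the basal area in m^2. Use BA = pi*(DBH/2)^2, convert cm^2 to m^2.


Formula: BA = pi * (DBH/2)^2 / 10000  (cm^2 to m^2)
Radius = DBH/2 = 24.6/2 = 12.3 cm
BA = pi * 12.3^2 / 10000
   = 475.2916 cm^2 / 10000
   = 0.0475 m^2

0.0475


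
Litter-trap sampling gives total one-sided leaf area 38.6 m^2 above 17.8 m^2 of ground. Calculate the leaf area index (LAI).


Formula: LAI = total leaf area / ground area  (dimensionless)
LAI = 38.6 m^2 / 17.8 m^2
LAI = 2.17

2.17


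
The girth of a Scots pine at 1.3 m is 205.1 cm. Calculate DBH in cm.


Formula: DBH = C / pi
DBH = 205.1 / pi
pi = 3.14159...
DBH = 65.3 cm

65.3


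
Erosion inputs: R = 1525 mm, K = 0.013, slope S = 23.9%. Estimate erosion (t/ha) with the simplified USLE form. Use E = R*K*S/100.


Formula: E = R * K * S / 100  (simplified USLE)
R * K = 1525 * 0.013 = 19.825
E = 19.825 * 23.9 / 100 = 4.74 t/ha

4.74


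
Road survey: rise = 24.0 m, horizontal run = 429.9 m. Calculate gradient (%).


Formula: Gradient = rise / run * 100
Gradient = 24.0 / 429.9 * 100 = 5.6%

5.6


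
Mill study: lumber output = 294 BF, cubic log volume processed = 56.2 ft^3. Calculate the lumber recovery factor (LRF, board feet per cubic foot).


Formula: LRF = Lumber Output (BF) / Log Input (ft^3)
LRF = 294 BF / 56.2 ft^3
LRF = 5.23 BF/ft^3

5.23


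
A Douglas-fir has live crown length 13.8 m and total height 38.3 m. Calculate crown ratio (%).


Formula: Crown Ratio = (Crown Length / Total Height) * 100
CR = (13.8 m / 38.3 m) * 100
CR = 0.3603 * 100 = 36.0%

36.0


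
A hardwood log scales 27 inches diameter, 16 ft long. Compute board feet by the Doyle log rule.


Doyle: BF = (D - 4)^2 * L / 16
Adjusted diameter = 27 - 4 = 23 in
(D-4)^2 = 23^2 = 529
BF = 529 * 16 / 16 = 529 BF

529


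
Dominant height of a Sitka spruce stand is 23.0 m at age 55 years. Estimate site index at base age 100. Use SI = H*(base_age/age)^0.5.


Formula: SI = H_dom * (base_age / age)^0.5
Age ratio = 100 / 55 = 1.81818
sqrt(age_ratio) = 1.3484
SI = 23.0 * 1.3484 = 31.0 m

31.0


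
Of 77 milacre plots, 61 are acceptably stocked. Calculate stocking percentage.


Formula: Stocking % = stocked plots / total plots * 100
Stocking = 61 / 77 * 100
Stocking = 0.7922 * 100 = 79.2%

79.2


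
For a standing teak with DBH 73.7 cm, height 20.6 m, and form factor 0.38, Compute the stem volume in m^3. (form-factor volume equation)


Formula: V = pi * (DBH/200)^2 * H * ff
Radius = DBH/200 = 73.7/200 = 0.3685 m
Radius^2 = 0.3685^2 = 0.13579225 m^2
V = pi * 0.13579225 * 20.6 * 0.38
V = 3.339 m^3

3.339


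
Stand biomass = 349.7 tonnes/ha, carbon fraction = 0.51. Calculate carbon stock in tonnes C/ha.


Formula: Carbon Stock = Biomass * Carbon Fraction
C = 349.7 t/ha * 0.51
C = 178.3 t C/ha

178.3


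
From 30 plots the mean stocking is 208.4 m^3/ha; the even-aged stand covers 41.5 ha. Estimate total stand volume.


Formula: Total Volume = Mean Volume per ha * Total Area
Total Volume = 208.4 m^3/ha * 41.5 ha
Total Volume = 8649 m^3

8649


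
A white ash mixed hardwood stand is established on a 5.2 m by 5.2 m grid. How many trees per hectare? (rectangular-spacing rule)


Formula: TPH = 10000 m^2/ha / (spacing_x * spacing_y)
Area per tree = 5.2 m * 5.2 m = 27.04 m^2
TPH = 10000 / 27.04 = 370 trees/ha

370


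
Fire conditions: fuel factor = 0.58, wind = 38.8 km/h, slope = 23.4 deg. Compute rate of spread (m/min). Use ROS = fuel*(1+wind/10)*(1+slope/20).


Formula: ROS = fuel * (1 + wind/10) * (1 + slope/20)
Wind factor = 1 + 38.8/10 = 4.88
Slope factor = 1 + 23.4/20 = 2.17
ROS = 0.58 * 4.88 * 2.17 = 6.14 m/min

6.14


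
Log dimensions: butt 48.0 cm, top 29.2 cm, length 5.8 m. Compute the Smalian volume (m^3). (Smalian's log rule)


Smalian: V = (A1 + A2)/2 * L,  A = pi*(D/200)^2
A1 = pi*(48.0/200)^2 = 0.180956 m^2
A2 = pi*(29.2/200)^2 = 0.066966 m^2
V = (0.180956+0.066966)/2*5.8 = 0.719 m^3

0.719


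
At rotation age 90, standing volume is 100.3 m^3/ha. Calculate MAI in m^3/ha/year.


Formula: MAI = Total Volume / Stand Age
MAI = 100.3 m^3/ha / 90 years
MAI = 1.11 m^3/ha/year

1.11


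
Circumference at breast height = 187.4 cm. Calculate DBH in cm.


Formula: DBH = C / pi
DBH = 187.4 / pi
pi = 3.14159...
DBH = 59.7 cm

59.7


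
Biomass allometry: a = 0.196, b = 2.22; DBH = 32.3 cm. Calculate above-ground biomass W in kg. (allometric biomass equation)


Formula: W = a * DBH^b  (allometric power law)
DBH^b = 32.3^2.22 = 2240.9368
W = 0.196 * 2240.9368 = 439.2 kg

439.2


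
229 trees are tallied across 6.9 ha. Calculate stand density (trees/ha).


Formula: Stand Density = N_trees / Area_ha
Density = 229 trees / 6.9 ha
Density = 33 trees/ha

33


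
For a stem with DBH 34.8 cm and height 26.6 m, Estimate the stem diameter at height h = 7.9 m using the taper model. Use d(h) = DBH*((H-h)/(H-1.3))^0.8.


Taper: d(h) = DBH * ((H - h) / (H - 1.3))^0.8
Numerator = H - h = 26.6 - 7.9 = 18.7 m
Denominator = H - 1.3 = 26.6 - 1.3 = 25.3 m
Ratio = 18.7 / 25.3 = 0.73913
d = 34.8 * 0.73913^0.8 = 27.3 cm

27.3


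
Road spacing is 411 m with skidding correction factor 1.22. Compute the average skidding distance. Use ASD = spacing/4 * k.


Formula: ASD = (spacing / 4) * correction
Uncorrected distance = spacing / 4 = 411 / 4 = 102.75 m
ASD = 102.75 * 1.22 = 125 m

125


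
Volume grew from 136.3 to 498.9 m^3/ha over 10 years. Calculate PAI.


Formula: PAI = (V_T2 - V_T1) / (T2 - T1)
Volume increment = 498.9 - 136.3 = 362.6 m^3/ha
PAI = 362.6 / 10 = 36.26 m^3/ha/year

36.26


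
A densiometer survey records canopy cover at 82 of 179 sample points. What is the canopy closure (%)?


Formula: Canopy closure = covered points / total points * 100
Closure = 82 / 179 * 100
Closure = 0.4581 * 100 = 45.8%

45.8


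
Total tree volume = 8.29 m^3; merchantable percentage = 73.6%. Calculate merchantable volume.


Formula: MV = V_total * (merchantable_pct / 100)
Merchantable fraction = 73.6% / 100 = 0.736
MV = 8.29 m^3 * 0.736 = 6.101 m^3

6.101


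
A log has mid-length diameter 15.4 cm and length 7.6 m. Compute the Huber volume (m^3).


Huber: V = Am * L,  Am = pi*(Dm/200)^2
Am = pi*(15.4/200)^2 = 0.018627 m^2
V = 0.018627*7.6 = 0.1416 m^3

0.1416


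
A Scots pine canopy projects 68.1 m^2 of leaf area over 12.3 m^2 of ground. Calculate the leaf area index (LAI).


Formula: LAI = total leaf area / ground area  (dimensionless)
LAI = 68.1 m^2 / 12.3 m^2
LAI = 5.54

5.54


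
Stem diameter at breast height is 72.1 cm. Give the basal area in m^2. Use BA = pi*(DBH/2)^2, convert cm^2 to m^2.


Formula: BA = pi * (DBH/2)^2 / 10000  (cm^2 to m^2)
Radius = DBH/2 = 72.1/2 = 36.05 cm
BA = pi * 36.05^2 / 10000
   = 4082.8217 cm^2 / 10000
   = 0.4083 m^2

0.4083


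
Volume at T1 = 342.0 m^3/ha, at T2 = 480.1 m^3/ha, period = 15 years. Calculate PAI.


Formula: PAI = (V_T2 - V_T1) / (T2 - T1)
Volume increment = 480.1 - 342.0 = 138.1 m^3/ha
PAI = 138.1 / 15 = 9.21 m^3/ha/year

9.21


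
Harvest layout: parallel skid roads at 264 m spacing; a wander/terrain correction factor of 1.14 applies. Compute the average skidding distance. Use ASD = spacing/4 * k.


Formula: ASD = (spacing / 4) * correction
Uncorrected distance = spacing / 4 = 264 / 4 = 66 m
ASD = 66 * 1.14 = 75 m

75


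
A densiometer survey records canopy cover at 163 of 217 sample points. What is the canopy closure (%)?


Formula: Canopy closure = covered points / total points * 100
Closure = 163 / 217 * 100
Closure = 0.7512 * 100 = 75.1%

75.1


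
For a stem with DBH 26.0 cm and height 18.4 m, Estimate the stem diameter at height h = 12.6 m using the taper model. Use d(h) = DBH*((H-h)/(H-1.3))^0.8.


Taper: d(h) = DBH * ((H - h) / (H - 1.3))^0.8
Numerator = H - h = 18.4 - 12.6 = 5.8 m
Denominator = H - 1.3 = 18.4 - 1.3 = 17.1 m
Ratio = 5.8 / 17.1 = 0.33918
d = 26.0 * 0.33918^0.8 = 10.9 cm

10.9


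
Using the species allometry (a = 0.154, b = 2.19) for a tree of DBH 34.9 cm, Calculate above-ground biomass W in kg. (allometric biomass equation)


Formula: W = a * DBH^b  (allometric power law)
DBH^b = 34.9^2.19 = 2392.146
W = 0.154 * 2392.146 = 368.4 kg

368.4


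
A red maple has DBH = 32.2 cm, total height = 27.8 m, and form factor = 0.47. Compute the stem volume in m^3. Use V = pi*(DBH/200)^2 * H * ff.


Formula: V = pi * (DBH/200)^2 * H * ff
Radius = DBH/200 = 32.2/200 = 0.161 m
Radius^2 = 0.161^2 = 0.025921 m^2
V = pi * 0.025921 * 27.8 * 0.47
V = 1.064 m^3

1.064


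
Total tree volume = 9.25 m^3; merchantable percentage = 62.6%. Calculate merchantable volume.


Formula: MV = V_total * (merchantable_pct / 100)
Merchantable fraction = 62.6% / 100 = 0.626
MV = 9.25 m^3 * 0.626 = 5.791 m^3

5.791


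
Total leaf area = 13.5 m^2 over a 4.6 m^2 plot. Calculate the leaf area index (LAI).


Formula: LAI = total leaf area / ground area  (dimensionless)
LAI = 13.5 m^2 / 4.6 m^2
LAI = 2.93

2.93


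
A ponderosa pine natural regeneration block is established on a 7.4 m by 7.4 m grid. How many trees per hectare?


Formula: TPH = 10000 m^2/ha / (spacing_x * spacing_y)
Area per tree = 7.4 m * 7.4 m = 54.76 m^2
TPH = 10000 / 54.76 = 183 trees/ha

183


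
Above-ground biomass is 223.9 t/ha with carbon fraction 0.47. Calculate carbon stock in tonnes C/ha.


Formula: Carbon Stock = Biomass * Carbon Fraction
C = 223.9 t/ha * 0.47
C = 105.2 t C/ha

105.2


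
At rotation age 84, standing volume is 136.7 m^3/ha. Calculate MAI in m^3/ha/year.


Formula: MAI = Total Volume / Stand Age
MAI = 136.7 m^3/ha / 84 years
MAI = 1.63 m^3/ha/year

1.63


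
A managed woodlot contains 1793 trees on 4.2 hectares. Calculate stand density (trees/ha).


Formula: Stand Density = N_trees / Area_ha
Density = 1793 trees / 4.2 ha
Density = 427 trees/ha

427


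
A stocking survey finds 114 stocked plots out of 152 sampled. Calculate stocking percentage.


Formula: Stocking % = stocked plots / total plots * 100
Stocking = 114 / 152 * 100
Stocking = 0.75 * 100 = 75.0%

75.0


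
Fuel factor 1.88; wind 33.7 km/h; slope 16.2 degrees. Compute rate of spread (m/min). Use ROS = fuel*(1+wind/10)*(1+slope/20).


Formula: ROS = fuel * (1 + wind/10) * (1 + slope/20)
Wind factor = 1 + 33.7/10 = 4.37
Slope factor = 1 + 16.2/20 = 1.81
ROS = 1.88 * 4.37 * 1.81 = 14.87 m/min

14.87


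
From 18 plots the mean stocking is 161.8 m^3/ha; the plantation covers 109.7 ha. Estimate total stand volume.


Formula: Total Volume = Mean Volume per ha * Total Area
Total Volume = 161.8 m^3/ha * 109.7 ha
Total Volume = 17749 m^3

17749


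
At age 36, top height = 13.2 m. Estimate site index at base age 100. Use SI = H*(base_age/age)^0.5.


Formula: SI = H_dom * (base_age / age)^0.5
Age ratio = 100 / 36 = 2.77778
sqrt(age_ratio) = 1.66667
SI = 13.2 * 1.66667 = 22.0 m

22.0


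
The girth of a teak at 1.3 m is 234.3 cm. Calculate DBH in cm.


Formula: DBH = C / pi
DBH = 234.3 / pi
pi = 3.14159...
DBH = 74.6 cm

74.6


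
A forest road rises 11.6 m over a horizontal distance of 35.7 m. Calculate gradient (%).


Formula: Gradient = rise / run * 100
Gradient = 11.6 / 35.7 * 100 = 32.5%

32.5


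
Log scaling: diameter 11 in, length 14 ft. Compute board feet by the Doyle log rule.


Doyle: BF = (D - 4)^2 * L / 16
Adjusted diameter = 11 - 4 = 7 in
(D-4)^2 = 7^2 = 49
BF = 49 * 14 / 16 = 43 BF

43


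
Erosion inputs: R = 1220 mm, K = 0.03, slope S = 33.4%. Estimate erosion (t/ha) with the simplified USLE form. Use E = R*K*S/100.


Formula: E = R * K * S / 100  (simplified USLE)
R * K = 1220 * 0.03 = 36.6
E = 36.6 * 33.4 / 100 = 12.22 t/ha

12.22


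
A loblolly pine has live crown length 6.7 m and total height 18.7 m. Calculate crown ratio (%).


Formula: Crown Ratio = (Crown Length / Total Height) * 100
CR = (6.7 m / 18.7 m) * 100
CR = 0.3583 * 100 = 35.8%

35.8


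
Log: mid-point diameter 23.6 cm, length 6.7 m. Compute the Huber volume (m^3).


Huber: V = Am * L,  Am = pi*(Dm/200)^2
Am = pi*(23.6/200)^2 = 0.043744 m^2
V = 0.043744*6.7 = 0.2931 m^3

0.2931


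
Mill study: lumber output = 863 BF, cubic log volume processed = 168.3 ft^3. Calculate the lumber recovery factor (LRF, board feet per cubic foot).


Formula: LRF = Lumber Output (BF) / Log Input (ft^3)
LRF = 863 BF / 168.3 ft^3
LRF = 5.13 BF/ft^3

5.13


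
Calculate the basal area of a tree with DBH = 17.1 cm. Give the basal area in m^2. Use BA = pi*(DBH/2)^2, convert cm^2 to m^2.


Formula: BA = pi * (DBH/2)^2 / 10000  (cm^2 to m^2)
Radius = DBH/2 = 17.1/2 = 8.55 cm
BA = pi * 8.55^2 / 10000
   = 229.6583 cm^2 / 10000
   = 0.023 m^2

0.023


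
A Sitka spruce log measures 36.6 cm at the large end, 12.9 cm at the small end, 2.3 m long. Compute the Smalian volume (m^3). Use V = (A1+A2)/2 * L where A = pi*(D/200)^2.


Smalian: V = (A1 + A2)/2 * L,  A = pi*(D/200)^2
A1 = pi*(36.6/200)^2 = 0.105209 m^2
A2 = pi*(12.9/200)^2 = 0.01307 m^2
V = (0.105209+0.01307)/2*2.3 = 0.136 m^3

0.136


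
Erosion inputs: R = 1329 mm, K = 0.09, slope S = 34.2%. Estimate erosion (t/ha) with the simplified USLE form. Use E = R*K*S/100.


Formula: E = R * K * S / 100  (simplified USLE)
R * K = 1329 * 0.09 = 119.61
E = 119.61 * 34.2 / 100 = 40.91 t/ha

40.91


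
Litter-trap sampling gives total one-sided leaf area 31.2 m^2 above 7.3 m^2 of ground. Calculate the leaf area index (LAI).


Formula: LAI = total leaf area / ground area  (dimensionless)
LAI = 31.2 m^2 / 7.3 m^2
LAI = 4.27

4.27


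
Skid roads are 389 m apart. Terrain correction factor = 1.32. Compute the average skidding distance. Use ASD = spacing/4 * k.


Formula: ASD = (spacing / 4) * correction
Uncorrected distance = spacing / 4 = 389 / 4 = 97.25 m
ASD = 97.25 * 1.32 = 128 m

128


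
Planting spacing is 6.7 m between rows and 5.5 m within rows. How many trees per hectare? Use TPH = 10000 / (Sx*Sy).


Formula: TPH = 10000 m^2/ha / (spacing_x * spacing_y)
Area per tree = 6.7 m * 5.5 m = 36.85 m^2
TPH = 10000 / 36.85 = 271 trees/ha

271


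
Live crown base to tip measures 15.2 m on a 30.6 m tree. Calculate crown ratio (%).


Formula: Crown Ratio = (Crown Length / Total Height) * 100
CR = (15.2 m / 30.6 m) * 100
CR = 0.4967 * 100 = 49.7%

49.7


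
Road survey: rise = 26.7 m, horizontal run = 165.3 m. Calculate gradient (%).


Formula: Gradient = rise / run * 100
Gradient = 26.7 / 165.3 * 100 = 16.2%

16.2


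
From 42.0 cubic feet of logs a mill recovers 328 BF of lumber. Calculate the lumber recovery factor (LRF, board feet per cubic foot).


Formula: LRF = Lumber Output (BF) / Log Input (ft^3)
LRF = 328 BF / 42.0 ft^3
LRF = 7.81 BF/ft^3

7.81


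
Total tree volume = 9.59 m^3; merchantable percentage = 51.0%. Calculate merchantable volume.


Formula: MV = V_total * (merchantable_pct / 100)
Merchantable fraction = 51.0% / 100 = 0.51
MV = 9.59 m^3 * 0.51 = 4.891 m^3

4.891


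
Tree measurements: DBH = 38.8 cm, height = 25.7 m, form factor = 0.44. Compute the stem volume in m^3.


Formula: V = pi * (DBH/200)^2 * H * ff
Radius = DBH/200 = 38.8/200 = 0.194 m
Radius^2 = 0.194^2 = 0.037636 m^2
V = pi * 0.037636 * 25.7 * 0.44
V = 1.337 m^3

1.337


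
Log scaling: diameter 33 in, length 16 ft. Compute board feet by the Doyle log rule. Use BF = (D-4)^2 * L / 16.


Doyle: BF = (D - 4)^2 * L / 16
Adjusted diameter = 33 - 4 = 29 in
(D-4)^2 = 29^2 = 841
BF = 841 * 16 / 16 = 841 BF

841


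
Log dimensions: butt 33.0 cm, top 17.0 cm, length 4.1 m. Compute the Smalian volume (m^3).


Smalian: V = (A1 + A2)/2 * L,  A = pi*(D/200)^2
A1 = pi*(33.0/200)^2 = 0.08553 m^2
A2 = pi*(17.0/200)^2 = 0.022698 m^2
V = (0.08553+0.022698)/2*4.1 = 0.2219 m^3

0.2219


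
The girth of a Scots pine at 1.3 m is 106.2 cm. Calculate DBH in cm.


Formula: DBH = C / pi
DBH = 106.2 / pi
pi = 3.14159...
DBH = 33.8 cm

33.8


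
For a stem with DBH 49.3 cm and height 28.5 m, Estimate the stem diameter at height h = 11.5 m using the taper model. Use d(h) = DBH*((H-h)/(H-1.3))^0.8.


Taper: d(h) = DBH * ((H - h) / (H - 1.3))^0.8
Numerator = H - h = 28.5 - 11.5 = 17.0 m
Denominator = H - 1.3 = 28.5 - 1.3 = 27.2 m
Ratio = 17.0 / 27.2 = 0.625
d = 49.3 * 0.625^0.8 = 33.8 cm

33.8


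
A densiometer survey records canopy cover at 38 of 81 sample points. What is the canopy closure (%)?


Formula: Canopy closure = covered points / total points * 100
Closure = 38 / 81 * 100
Closure = 0.4691 * 100 = 46.9%

46.9


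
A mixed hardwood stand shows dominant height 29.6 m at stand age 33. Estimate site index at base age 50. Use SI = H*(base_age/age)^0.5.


Formula: SI = H_dom * (base_age / age)^0.5
Age ratio = 50 / 33 = 1.51515
sqrt(age_ratio) = 1.23091
SI = 29.6 * 1.23091 = 36.4 m

36.4


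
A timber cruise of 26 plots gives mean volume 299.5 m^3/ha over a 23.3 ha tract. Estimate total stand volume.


Formula: Total Volume = Mean Volume per ha * Total Area
Total Volume = 299.5 m^3/ha * 23.3 ha
Total Volume = 6978 m^3

6978


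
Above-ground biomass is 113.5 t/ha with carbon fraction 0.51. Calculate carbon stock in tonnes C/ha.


Formula: Carbon Stock = Biomass * Carbon Fraction
C = 113.5 t/ha * 0.51
C = 57.9 t C/ha

57.9


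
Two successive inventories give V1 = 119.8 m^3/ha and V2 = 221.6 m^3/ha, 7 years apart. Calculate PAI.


Formula: PAI = (V_T2 - V_T1) / (T2 - T1)
Volume increment = 221.6 - 119.8 = 101.8 m^3/ha
PAI = 101.8 / 7 = 14.54 m^3/ha/year

14.54


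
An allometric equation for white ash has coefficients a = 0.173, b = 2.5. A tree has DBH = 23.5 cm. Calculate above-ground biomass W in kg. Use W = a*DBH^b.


Formula: W = a * DBH^b  (allometric power law)
DBH^b = 23.5^2.5 = 2677.1312
W = 0.173 * 2677.1312 = 463.1 kg

463.1


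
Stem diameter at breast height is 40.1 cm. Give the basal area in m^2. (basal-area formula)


Formula: BA = pi * (DBH/2)^2 / 10000  (cm^2 to m^2)
Radius = DBH/2 = 40.1/2 = 20.05 cm
BA = pi * 20.05^2 / 10000
   = 1262.9281 cm^2 / 10000
   = 0.1263 m^2

0.1263


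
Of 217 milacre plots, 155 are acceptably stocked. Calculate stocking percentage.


Formula: Stocking % = stocked plots / total plots * 100
Stocking = 155 / 217 * 100
Stocking = 0.7143 * 100 = 71.4%

71.4


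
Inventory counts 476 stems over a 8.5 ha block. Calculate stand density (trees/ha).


Formula: Stand Density = N_trees / Area_ha
Density = 476 trees / 8.5 ha
Density = 56 trees/ha

56


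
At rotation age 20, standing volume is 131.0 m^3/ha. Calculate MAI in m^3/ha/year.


Formula: MAI = Total Volume / Stand Age
MAI = 131.0 m^3/ha / 20 years
MAI = 6.55 m^3/ha/year

6.55


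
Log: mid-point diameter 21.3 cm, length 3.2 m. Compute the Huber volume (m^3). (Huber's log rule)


Huber: V = Am * L,  Am = pi*(Dm/200)^2
Am = pi*(21.3/200)^2 = 0.035633 m^2
V = 0.035633*3.2 = 0.114 m^3

0.114


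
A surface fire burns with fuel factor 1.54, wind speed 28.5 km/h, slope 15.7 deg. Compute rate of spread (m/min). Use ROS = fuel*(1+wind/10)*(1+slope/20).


Formula: ROS = fuel * (1 + wind/10) * (1 + slope/20)
Wind factor = 1 + 28.5/10 = 3.85
Slope factor = 1 + 15.7/20 = 1.785
ROS = 1.54 * 3.85 * 1.785 = 10.58 m/min

10.58


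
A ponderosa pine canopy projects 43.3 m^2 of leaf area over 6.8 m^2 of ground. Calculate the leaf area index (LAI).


Formula: LAI = total leaf area / ground area  (dimensionless)
LAI = 43.3 m^2 / 6.8 m^2
LAI = 6.37

6.37


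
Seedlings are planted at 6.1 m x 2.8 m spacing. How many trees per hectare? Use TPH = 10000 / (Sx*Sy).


Formula: TPH = 10000 m^2/ha / (spacing_x * spacing_y)
Area per tree = 6.1 m * 2.8 m = 17.08 m^2
TPH = 10000 / 17.08 = 585 trees/ha

585


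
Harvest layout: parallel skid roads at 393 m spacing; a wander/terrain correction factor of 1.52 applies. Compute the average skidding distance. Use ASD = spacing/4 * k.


Formula: ASD = (spacing / 4) * correction
Uncorrected distance = spacing / 4 = 393 / 4 = 98.25 m
ASD = 98.25 * 1.52 = 149 m

149


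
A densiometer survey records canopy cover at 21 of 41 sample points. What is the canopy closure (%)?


Formula: Canopy closure = covered points / total points * 100
Closure = 21 / 41 * 100
Closure = 0.5122 * 100 = 51.2%

51.2


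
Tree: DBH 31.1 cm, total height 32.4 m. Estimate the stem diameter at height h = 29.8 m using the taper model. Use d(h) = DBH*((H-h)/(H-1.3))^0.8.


Taper: d(h) = DBH * ((H - h) / (H - 1.3))^0.8
Numerator = H - h = 32.4 - 29.8 = 2.6 m
Denominator = H - 1.3 = 32.4 - 1.3 = 31.1 m
Ratio = 2.6 / 31.1 = 0.0836
d = 31.1 * 0.0836^0.8 = 4.3 cm

4.3


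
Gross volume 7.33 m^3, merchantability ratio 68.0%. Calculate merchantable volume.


Formula: MV = V_total * (merchantable_pct / 100)
Merchantable fraction = 68.0% / 100 = 0.68
MV = 7.33 m^3 * 0.68 = 4.984 m^3

4.984


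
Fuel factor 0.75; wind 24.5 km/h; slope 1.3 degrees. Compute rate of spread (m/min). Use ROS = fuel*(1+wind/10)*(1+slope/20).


Formula: ROS = fuel * (1 + wind/10) * (1 + slope/20)
Wind factor = 1 + 24.5/10 = 3.45
Slope factor = 1 + 1.3/20 = 1.065
ROS = 0.75 * 3.45 * 1.065 = 2.76 m/min

2.76


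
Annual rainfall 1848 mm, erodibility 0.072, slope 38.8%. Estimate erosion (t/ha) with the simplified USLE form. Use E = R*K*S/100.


Formula: E = R * K * S / 100  (simplified USLE)
R * K = 1848 * 0.072 = 133.056
E = 133.056 * 38.8 / 100 = 51.63 t/ha

51.63


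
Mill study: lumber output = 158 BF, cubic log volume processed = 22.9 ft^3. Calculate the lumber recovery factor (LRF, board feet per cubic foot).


Formula: LRF = Lumber Output (BF) / Log Input (ft^3)
LRF = 158 BF / 22.9 ft^3
LRF = 6.9 BF/ft^3

6.9


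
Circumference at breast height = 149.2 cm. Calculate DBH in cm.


Formula: DBH = C / pi
DBH = 149.2 / pi
pi = 3.14159...
DBH = 47.5 cm

47.5


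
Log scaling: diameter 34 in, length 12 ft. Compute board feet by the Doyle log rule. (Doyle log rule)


Doyle: BF = (D - 4)^2 * L / 16
Adjusted diameter = 34 - 4 = 30 in
(D-4)^2 = 30^2 = 900
BF = 900 * 12 / 16 = 675 BF

675


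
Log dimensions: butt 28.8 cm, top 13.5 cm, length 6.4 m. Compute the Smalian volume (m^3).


Smalian: V = (A1 + A2)/2 * L,  A = pi*(D/200)^2
A1 = pi*(28.8/200)^2 = 0.065144 m^2
A2 = pi*(13.5/200)^2 = 0.014314 m^2
V = (0.065144+0.014314)/2*6.4 = 0.2543 m^3

0.2543


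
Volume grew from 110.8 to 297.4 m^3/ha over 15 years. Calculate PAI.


Formula: PAI = (V_T2 - V_T1) / (T2 - T1)
Volume increment = 297.4 - 110.8 = 186.6 m^3/ha
PAI = 186.6 / 15 = 12.44 m^3/ha/year

12.44


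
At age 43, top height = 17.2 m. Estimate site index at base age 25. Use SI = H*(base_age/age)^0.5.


Formula: SI = H_dom * (base_age / age)^0.5
Age ratio = 25 / 43 = 0.5814
sqrt(age_ratio) = 0.76249
SI = 17.2 * 0.76249 = 13.1 m

13.1


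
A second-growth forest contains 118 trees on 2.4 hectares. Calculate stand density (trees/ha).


Formula: Stand Density = N_trees / Area_ha
Density = 118 trees / 2.4 ha
Density = 49 trees/ha

49


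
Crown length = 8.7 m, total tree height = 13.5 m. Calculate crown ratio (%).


Formula: Crown Ratio = (Crown Length / Total Height) * 100
CR = (8.7 m / 13.5 m) * 100
CR = 0.6444 * 100 = 64.4%

64.4


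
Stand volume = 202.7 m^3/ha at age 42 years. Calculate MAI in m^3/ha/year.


Formula: MAI = Total Volume / Stand Age
MAI = 202.7 m^3/ha / 42 years
MAI = 4.83 m^3/ha/year

4.83


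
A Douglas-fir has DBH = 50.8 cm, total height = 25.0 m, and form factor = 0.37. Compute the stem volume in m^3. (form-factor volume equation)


Formula: V = pi * (DBH/200)^2 * H * ff
Radius = DBH/200 = 50.8/200 = 0.254 m
Radius^2 = 0.254^2 = 0.064516 m^2
V = pi * 0.064516 * 25.0 * 0.37
V = 1.875 m^3

1.875


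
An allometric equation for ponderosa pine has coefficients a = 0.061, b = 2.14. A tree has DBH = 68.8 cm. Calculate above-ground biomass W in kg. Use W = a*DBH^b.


Formula: W = a * DBH^b  (allometric power law)
DBH^b = 68.8^2.14 = 8559.3199
W = 0.061 * 8559.3199 = 522.1 kg

522.1


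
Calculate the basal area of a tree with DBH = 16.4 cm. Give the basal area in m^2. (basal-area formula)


Formula: BA = pi * (DBH/2)^2 / 10000  (cm^2 to m^2)
Radius = DBH/2 = 16.4/2 = 8.2 cm
BA = pi * 8.2^2 / 10000
   = 211.2407 cm^2 / 10000
   = 0.0211 m^2

0.0211


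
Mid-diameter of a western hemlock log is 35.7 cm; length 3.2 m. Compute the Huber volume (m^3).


Huber: V = Am * L,  Am = pi*(Dm/200)^2
Am = pi*(35.7/200)^2 = 0.100098 m^2
V = 0.100098*3.2 = 0.3203 m^3

0.3203


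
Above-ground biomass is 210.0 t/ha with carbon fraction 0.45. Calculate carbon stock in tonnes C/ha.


Formula: Carbon Stock = Biomass * Carbon Fraction
C = 210.0 t/ha * 0.45
C = 94.5 t C/ha

94.5


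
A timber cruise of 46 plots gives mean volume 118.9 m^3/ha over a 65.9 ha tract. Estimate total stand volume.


Formula: Total Volume = Mean Volume per ha * Total Area
Total Volume = 118.9 m^3/ha * 65.9 ha
Total Volume = 7836 m^3

7836


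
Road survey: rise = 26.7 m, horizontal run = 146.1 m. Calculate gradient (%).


Formula: Gradient = rise / run * 100
Gradient = 26.7 / 146.1 * 100 = 18.3%

18.3


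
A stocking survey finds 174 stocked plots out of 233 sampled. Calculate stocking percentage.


Formula: Stocking % = stocked plots / total plots * 100
Stocking = 174 / 233 * 100
Stocking = 0.7468 * 100 = 74.7%

74.7


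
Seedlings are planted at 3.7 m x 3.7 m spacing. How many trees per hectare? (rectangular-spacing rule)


Formula: TPH = 10000 m^2/ha / (spacing_x * spacing_y)
Area per tree = 3.7 m * 3.7 m = 13.69 m^2
TPH = 10000 / 13.69 = 730 trees/ha

730


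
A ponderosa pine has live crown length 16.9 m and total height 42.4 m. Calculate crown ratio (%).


Formula: Crown Ratio = (Crown Length / Total Height) * 100
CR = (16.9 m / 42.4 m) * 100
CR = 0.3986 * 100 = 39.9%

39.9


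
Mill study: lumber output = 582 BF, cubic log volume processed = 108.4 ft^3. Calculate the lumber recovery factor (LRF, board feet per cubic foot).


Formula: LRF = Lumber Output (BF) / Log Input (ft^3)
LRF = 582 BF / 108.4 ft^3
LRF = 5.37 BF/ft^3

5.37


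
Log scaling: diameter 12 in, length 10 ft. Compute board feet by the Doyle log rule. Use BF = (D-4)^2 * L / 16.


Doyle: BF = (D - 4)^2 * L / 16
Adjusted diameter = 12 - 4 = 8 in
(D-4)^2 = 8^2 = 64
BF = 64 * 10 / 16 = 40 BF

40


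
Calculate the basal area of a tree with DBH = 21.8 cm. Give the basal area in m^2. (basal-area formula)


Formula: BA = pi * (DBH/2)^2 / 10000  (cm^2 to m^2)
Radius = DBH/2 = 21.8/2 = 10.9 cm
BA = pi * 10.9^2 / 10000
   = 373.2526 cm^2 / 10000
   = 0.0373 m^2

0.0373


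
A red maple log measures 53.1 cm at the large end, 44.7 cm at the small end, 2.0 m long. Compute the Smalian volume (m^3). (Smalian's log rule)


Smalian: V = (A1 + A2)/2 * L,  A = pi*(D/200)^2
A1 = pi*(53.1/200)^2 = 0.221452 m^2
A2 = pi*(44.7/200)^2 = 0.15693 m^2
V = (0.221452+0.15693)/2*2.0 = 0.3784 m^3

0.3784


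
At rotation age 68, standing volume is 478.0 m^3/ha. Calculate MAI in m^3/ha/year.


Formula: MAI = Total Volume / Stand Age
MAI = 478.0 m^3/ha / 68 years
MAI = 7.03 m^3/ha/year

7.03


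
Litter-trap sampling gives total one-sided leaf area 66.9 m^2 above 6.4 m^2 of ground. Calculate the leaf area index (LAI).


Formula: LAI = total leaf area / ground area  (dimensionless)
LAI = 66.9 m^2 / 6.4 m^2
LAI = 10.45

10.45
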